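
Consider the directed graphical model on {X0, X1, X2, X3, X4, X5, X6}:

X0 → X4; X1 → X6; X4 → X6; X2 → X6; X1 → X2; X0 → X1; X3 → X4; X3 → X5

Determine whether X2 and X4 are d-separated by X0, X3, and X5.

Yes

There are 4 undirected paths between X2 and X4; checking each against the conditioning set {X0, X3, X5}:
  1. X2 ← X1 ← X0 → X4 — X1:chain[open]; X0:fork[blocks] ⇒ blocked
  2. X2 ← X1 → X6 ← X4 — X1:fork[open]; X6:collider[blocks] ⇒ blocked
  3. X2 → X6 ← X1 ← X0 → X4 — X6:collider[blocks]; X1:chain[open]; X0:fork[blocks] ⇒ blocked
  4. X2 → X6 ← X4 — X6:collider[blocks] ⇒ blocked
Since every path is blocked, d-separation holds.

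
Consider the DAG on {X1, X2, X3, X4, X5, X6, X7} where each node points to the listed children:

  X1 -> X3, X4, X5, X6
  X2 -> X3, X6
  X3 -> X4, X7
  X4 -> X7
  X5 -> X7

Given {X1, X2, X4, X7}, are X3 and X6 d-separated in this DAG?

Yes — X3 and X6 are d-separated given {X1, X2, X4, X7}.

6 paths connect X3 and X6; each must be blocked for d-separation to hold:
Path 1: X3 ← X2 → X6
  X2 is a fork here and X2 is conditioned on, so the path is blocked at X2.
Path 2: X3 ← X1 → X6
  X1 is a fork here and X1 is conditioned on, so the path is blocked at X1.
Path 3: X3 → X7 ← X5 ← X1 → X6
  X1 is a fork here and X1 is conditioned on, so the path is blocked at X1.
Path 4: X3 → X7 ← X4 ← X1 → X6
  X4 is a chain here and X4 is conditioned on, so the path is blocked at X4.
Path 5: X3 → X4 ← X1 → X6
  X1 is a fork here and X1 is conditioned on, so the path is blocked at X1.
Path 6: X3 → X4 → X7 ← X5 ← X1 → X6
  X4 is a chain here and X4 is conditioned on, so the path is blocked at X4.
Since every path is blocked, d-separation holds.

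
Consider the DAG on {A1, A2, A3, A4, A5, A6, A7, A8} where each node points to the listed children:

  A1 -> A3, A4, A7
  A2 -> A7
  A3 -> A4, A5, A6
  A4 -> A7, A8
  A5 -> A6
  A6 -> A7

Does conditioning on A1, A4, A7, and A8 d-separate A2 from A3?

There are 6 undirected paths between A2 and A3; checking each against the conditioning set {A1, A4, A7, A8}:
  1. A2 → A7 ← A6 ← A5 ← A3 — A7:collider[open]; A6:chain[open]; A5:chain[open] ⇒ active
  2. A2 → A7 ← A6 ← A3 — A7:collider[open]; A6:chain[open] ⇒ active
  3. A2 → A7 ← A1 → A4 ← A3 — A7:collider[open]; A1:fork[blocks]; A4:collider[open] ⇒ blocked
  4. A2 → A7 ← A1 → A3 — A7:collider[open]; A1:fork[blocks] ⇒ blocked
  5. A2 → A7 ← A4 ← A1 → A3 — A7:collider[open]; A4:chain[blocks]; A1:fork[blocks] ⇒ blocked
  6. A2 → A7 ← A4 ← A3 — A7:collider[open]; A4:chain[blocks] ⇒ blocked
Since the path A2 → A7 ← A6 ← A5 ← A3 is active, A2 and A3 are not d-separated given {A1, A4, A7, A8}.

No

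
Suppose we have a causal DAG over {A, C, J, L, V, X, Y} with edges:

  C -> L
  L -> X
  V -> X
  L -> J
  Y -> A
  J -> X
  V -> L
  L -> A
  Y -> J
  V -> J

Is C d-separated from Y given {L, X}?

No

There are 6 undirected paths between C and Y; checking each against the conditioning set {L, X}:
Path 1: C → L → X ← V → J ← Y
  L is a chain here and L is conditioned on, so the path is blocked at L.
Path 2: C → L → X ← J ← Y
  L is a chain here and L is conditioned on, so the path is blocked at L.
Path 3: C → L → A ← Y
  L is a chain here and L is conditioned on, so the path is blocked at L.
Path 4: C → L ← V → X ← J ← Y
  L is a collider and L is conditioned on, which opens it; V is a fork and V is not conditioned on; X is a collider and X is conditioned on, which opens it; J is a chain and J is not conditioned on — no node blocks this path, so it is active.
Path 5: C → L ← V → J ← Y
  L is a collider and L is conditioned on, which opens it; V is a fork and V is not conditioned on; J is a collider and its descendant X is conditioned on, which opens it — no node blocks this path, so it is active.
Path 6: C → L → J ← Y
  L is a chain here and L is conditioned on, so the path is blocked at L.
At least one path is unblocked, so d-separation fails.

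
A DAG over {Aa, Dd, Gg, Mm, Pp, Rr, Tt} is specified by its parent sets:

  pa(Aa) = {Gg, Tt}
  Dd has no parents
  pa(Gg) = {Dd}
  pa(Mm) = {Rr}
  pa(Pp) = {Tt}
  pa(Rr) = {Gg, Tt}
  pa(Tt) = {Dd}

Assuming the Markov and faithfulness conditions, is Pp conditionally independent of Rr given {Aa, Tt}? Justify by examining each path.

There are 3 undirected paths between Pp and Rr; checking each against the conditioning set {Aa, Tt}:
  1. Pp ← Tt → Rr — Tt:fork[blocks] ⇒ blocked
  2. Pp ← Tt ← Dd → Gg → Rr — Tt:chain[blocks]; Dd:fork[open]; Gg:chain[open] ⇒ blocked
  3. Pp ← Tt → Aa ← Gg → Rr — Tt:fork[blocks]; Aa:collider[open]; Gg:fork[open] ⇒ blocked
Since every path is blocked, d-separation holds.

Yes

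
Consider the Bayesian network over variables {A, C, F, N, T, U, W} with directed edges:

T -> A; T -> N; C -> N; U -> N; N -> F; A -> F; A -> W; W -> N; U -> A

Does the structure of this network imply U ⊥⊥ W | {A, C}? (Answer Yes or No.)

Enumerating the 6 paths from U to W and testing each for blocking by {A, C}:
Path 1: U → A ← T → N ← W
  N is a collider here and neither N nor any of its descendants is conditioned on, so the collider stays closed — the path is blocked at N.
Path 2: U → A → W
  A is a chain here and A is conditioned on, so the path is blocked at A.
Path 3: U → A → F ← N ← W
  A is a chain here and A is conditioned on, so the path is blocked at A.
Path 4: U → N ← T → A → W
  N is a collider here and neither N nor any of its descendants is conditioned on, so the collider stays closed — the path is blocked at N.
Path 5: U → N ← W
  N is a collider here and neither N nor any of its descendants is conditioned on, so the collider stays closed — the path is blocked at N.
Path 6: U → N → F ← A → W
  F is a collider here and neither F nor any of its descendants is conditioned on, so the collider stays closed — the path is blocked at F.
All paths are blocked; U ⊥ W | {A, C} holds.

Yes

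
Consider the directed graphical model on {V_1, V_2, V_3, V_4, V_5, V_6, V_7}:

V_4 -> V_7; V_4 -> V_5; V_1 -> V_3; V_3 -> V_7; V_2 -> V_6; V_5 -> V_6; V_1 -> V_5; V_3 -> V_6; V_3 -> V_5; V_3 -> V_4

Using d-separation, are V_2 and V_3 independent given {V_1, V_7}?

We examine all 5 paths between V_2 and V_3:
  1. V_2 → V_6 ← V_3 — V_6:collider[blocks] ⇒ blocked
  2. V_2 → V_6 ← V_5 ← V_4 → V_7 ← V_3 — V_6:collider[blocks]; V_5:chain[open]; V_4:fork[open]; V_7:collider[open] ⇒ blocked
  3. V_2 → V_6 ← V_5 ← V_4 ← V_3 — V_6:collider[blocks]; V_5:chain[open]; V_4:chain[open] ⇒ blocked
  4. V_2 → V_6 ← V_5 ← V_3 — V_6:collider[blocks]; V_5:chain[open] ⇒ blocked
  5. V_2 → V_6 ← V_5 ← V_1 → V_3 — V_6:collider[blocks]; V_5:chain[open]; V_1:fork[blocks] ⇒ blocked
Every path is blocked, so V_2 and V_3 are d-separated given {V_1, V_7}.

Yes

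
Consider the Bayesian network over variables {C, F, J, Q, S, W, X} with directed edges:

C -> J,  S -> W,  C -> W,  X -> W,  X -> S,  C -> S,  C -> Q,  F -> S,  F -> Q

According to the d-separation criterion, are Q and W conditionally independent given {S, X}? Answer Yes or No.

There are 6 undirected paths between Q and W; checking each against the conditioning set {S, X}:
Path 1: Q ← C → S → W
  S is a chain here and S is conditioned on, so the path is blocked at S.
Path 2: Q ← C → S ← X → W
  X is a fork here and X is conditioned on, so the path is blocked at X.
Path 3: Q ← C → W
  C is a fork and C is not conditioned on — no node blocks this path, so it is active.
Path 4: Q ← F → S → W
  S is a chain here and S is conditioned on, so the path is blocked at S.
Path 5: Q ← F → S ← X → W
  X is a fork here and X is conditioned on, so the path is blocked at X.
Path 6: Q ← F → S ← C → W
  F is a fork and F is not conditioned on; S is a collider and S is conditioned on, which opens it; C is a fork and C is not conditioned on — no node blocks this path, so it is active.
Since the path Q ← C → W is active, Q and W are not d-separated given {S, X}.

No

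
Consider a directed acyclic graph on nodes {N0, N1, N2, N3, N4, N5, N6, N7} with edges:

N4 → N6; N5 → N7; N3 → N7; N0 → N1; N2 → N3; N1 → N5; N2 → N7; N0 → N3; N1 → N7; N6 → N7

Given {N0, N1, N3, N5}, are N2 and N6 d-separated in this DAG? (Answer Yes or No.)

We examine all 4 paths between N2 and N6:
Path 1: N2 → N7 ← N6
  N7 is a collider here and neither N7 nor any of its descendants is conditioned on, so the collider stays closed — the path is blocked at N7.
Path 2: N2 → N3 ← N0 → N1 → N5 → N7 ← N6
  N0 is a fork here and N0 is conditioned on, so the path is blocked at N0.
Path 3: N2 → N3 ← N0 → N1 → N7 ← N6
  N0 is a fork here and N0 is conditioned on, so the path is blocked at N0.
Path 4: N2 → N3 → N7 ← N6
  N3 is a chain here and N3 is conditioned on, so the path is blocked at N3.
Since every path is blocked, d-separation holds.

Yes — N2 and N6 are d-separated given {N0, N1, N3, N5}.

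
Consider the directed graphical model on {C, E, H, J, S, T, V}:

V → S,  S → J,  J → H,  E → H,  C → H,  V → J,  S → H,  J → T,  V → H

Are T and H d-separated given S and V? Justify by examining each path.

There are 5 undirected paths between T and H; checking each against the conditioning set {S, V}:
Path 1: T ← J ← S ← V → H
  S is a chain here and S is conditioned on, so the path is blocked at S.
Path 2: T ← J ← S → H
  S is a fork here and S is conditioned on, so the path is blocked at S.
Path 3: T ← J ← V → S → H
  V is a fork here and V is conditioned on, so the path is blocked at V.
Path 4: T ← J ← V → H
  V is a fork here and V is conditioned on, so the path is blocked at V.
Path 5: T ← J → H
  J is a fork and J is not conditioned on — no node blocks this path, so it is active.
Because an active path exists, T and H are not d-separated.

No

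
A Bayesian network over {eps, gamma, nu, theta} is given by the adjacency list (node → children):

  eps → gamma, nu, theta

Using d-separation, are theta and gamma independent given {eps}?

Yes — theta and gamma are d-separated given {eps}.

The only undirected path from theta to gamma is:
Path 1: theta ← eps → gamma
  eps is a fork here and eps is conditioned on, so the path is blocked at eps.
Since every path is blocked, d-separation holds.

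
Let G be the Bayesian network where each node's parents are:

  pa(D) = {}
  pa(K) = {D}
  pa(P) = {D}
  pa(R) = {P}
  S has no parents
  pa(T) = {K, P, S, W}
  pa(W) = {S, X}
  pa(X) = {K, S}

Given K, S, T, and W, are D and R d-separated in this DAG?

There are 6 undirected paths between D and R; checking each against the conditioning set {K, S, T, W}:
Path 1: D → K → X → W ← S → T ← P → R
  K is a chain here and K is conditioned on, so the path is blocked at K.
Path 2: D → K → X → W → T ← P → R
  K is a chain here and K is conditioned on, so the path is blocked at K.
Path 3: D → K → X ← S → W → T ← P → R
  K is a chain here and K is conditioned on, so the path is blocked at K.
Path 4: D → K → X ← S → T ← P → R
  K is a chain here and K is conditioned on, so the path is blocked at K.
Path 5: D → K → T ← P → R
  K is a chain here and K is conditioned on, so the path is blocked at K.
Path 6: D → P → R
  P is a chain and P is not conditioned on — no node blocks this path, so it is active.
At least one path is unblocked, so d-separation fails.

No — D and R are not d-separated given {K, S, T, W}.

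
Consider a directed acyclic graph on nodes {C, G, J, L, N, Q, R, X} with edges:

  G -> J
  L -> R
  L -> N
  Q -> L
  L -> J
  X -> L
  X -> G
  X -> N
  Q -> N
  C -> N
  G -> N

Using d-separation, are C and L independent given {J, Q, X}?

There are 6 undirected paths between C and L; checking each against the conditioning set {J, Q, X}:
Path 1: C → N ← L
  N is a collider here and neither N nor any of its descendants is conditioned on, so the collider stays closed — the path is blocked at N.
Path 2: C → N ← G ← X → L
  N is a collider here and neither N nor any of its descendants is conditioned on, so the collider stays closed — the path is blocked at N.
Path 3: C → N ← G → J ← L
  N is a collider here and neither N nor any of its descendants is conditioned on, so the collider stays closed — the path is blocked at N.
Path 4: C → N ← X → L
  N is a collider here and neither N nor any of its descendants is conditioned on, so the collider stays closed — the path is blocked at N.
Path 5: C → N ← X → G → J ← L
  N is a collider here and neither N nor any of its descendants is conditioned on, so the collider stays closed — the path is blocked at N.
Path 6: C → N ← Q → L
  N is a collider here and neither N nor any of its descendants is conditioned on, so the collider stays closed — the path is blocked at N.
All paths are blocked; C ⊥ L | {J, Q, X} holds.

Yes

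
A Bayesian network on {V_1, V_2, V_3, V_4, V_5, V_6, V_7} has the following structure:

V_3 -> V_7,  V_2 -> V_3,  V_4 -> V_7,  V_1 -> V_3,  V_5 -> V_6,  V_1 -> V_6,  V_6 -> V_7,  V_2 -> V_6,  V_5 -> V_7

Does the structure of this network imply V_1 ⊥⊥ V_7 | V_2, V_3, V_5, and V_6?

There are 6 undirected paths between V_1 and V_7; checking each against the conditioning set {V_2, V_3, V_5, V_6}:
Path 1: V_1 → V_6 ← V_2 → V_3 → V_7
  V_2 is a fork here and V_2 is conditioned on, so the path is blocked at V_2.
Path 2: V_1 → V_6 ← V_5 → V_7
  V_5 is a fork here and V_5 is conditioned on, so the path is blocked at V_5.
Path 3: V_1 → V_6 → V_7
  V_6 is a chain here and V_6 is conditioned on, so the path is blocked at V_6.
Path 4: V_1 → V_3 ← V_2 → V_6 ← V_5 → V_7
  V_2 is a fork here and V_2 is conditioned on, so the path is blocked at V_2.
Path 5: V_1 → V_3 ← V_2 → V_6 → V_7
  V_2 is a fork here and V_2 is conditioned on, so the path is blocked at V_2.
Path 6: V_1 → V_3 → V_7
  V_3 is a chain here and V_3 is conditioned on, so the path is blocked at V_3.
Since every path is blocked, d-separation holds.

Yes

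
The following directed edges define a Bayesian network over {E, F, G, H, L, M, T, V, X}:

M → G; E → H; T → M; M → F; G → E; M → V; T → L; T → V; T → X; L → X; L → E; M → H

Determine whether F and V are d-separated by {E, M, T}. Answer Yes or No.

Yes

6 paths connect F and V; each must be blocked for d-separation to hold:
  1. F ← M ← T → V — M:chain[blocks]; T:fork[blocks] ⇒ blocked
  2. F ← M → H ← E ← L ← T → V — M:fork[blocks]; H:collider[blocks]; E:chain[blocks]; L:chain[open]; T:fork[blocks] ⇒ blocked
  3. F ← M → H ← E ← L → X ← T → V — M:fork[blocks]; H:collider[blocks]; E:chain[blocks]; L:fork[open]; X:collider[blocks]; T:fork[blocks] ⇒ blocked
  4. F ← M → V — M:fork[blocks] ⇒ blocked
  5. F ← M → G → E ← L ← T → V — M:fork[blocks]; G:chain[open]; E:collider[open]; L:chain[open]; T:fork[blocks] ⇒ blocked
  6. F ← M → G → E ← L → X ← T → V — M:fork[blocks]; G:chain[open]; E:collider[open]; L:fork[open]; X:collider[blocks]; T:fork[blocks] ⇒ blocked
Every path is blocked, so F and V are d-separated given {E, M, T}.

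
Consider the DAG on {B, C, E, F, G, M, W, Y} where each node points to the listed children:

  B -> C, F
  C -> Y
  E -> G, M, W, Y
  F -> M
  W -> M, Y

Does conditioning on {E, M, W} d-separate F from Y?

Enumerating the 5 paths from F to Y and testing each for blocking by {E, M, W}:
Path 1: F ← B → C → Y
  B is a fork and B is not conditioned on; C is a chain and C is not conditioned on — no node blocks this path, so it is active.
Path 2: F → M ← W → Y
  W is a fork here and W is conditioned on, so the path is blocked at W.
Path 3: F → M ← W ← E → Y
  W is a chain here and W is conditioned on, so the path is blocked at W.
Path 4: F → M ← E → Y
  E is a fork here and E is conditioned on, so the path is blocked at E.
Path 5: F → M ← E → W → Y
  E is a fork here and E is conditioned on, so the path is blocked at E.
Since the path F ← B → C → Y is active, F and Y are not d-separated given {E, M, W}.

No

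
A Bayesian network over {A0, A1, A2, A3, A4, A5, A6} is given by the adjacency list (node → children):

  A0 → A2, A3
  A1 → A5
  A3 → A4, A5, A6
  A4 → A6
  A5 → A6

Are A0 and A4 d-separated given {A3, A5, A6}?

There are 3 undirected paths between A0 and A4; checking each against the conditioning set {A3, A5, A6}:
Path 1: A0 → A3 → A6 ← A4
  A3 is a chain here and A3 is conditioned on, so the path is blocked at A3.
Path 2: A0 → A3 → A5 → A6 ← A4
  A3 is a chain here and A3 is conditioned on, so the path is blocked at A3.
Path 3: A0 → A3 → A4
  A3 is a chain here and A3 is conditioned on, so the path is blocked at A3.
Every path is blocked, so A0 and A4 are d-separated given {A3, A5, A6}.

Yes — A0 and A4 are d-separated given {A3, A5, A6}.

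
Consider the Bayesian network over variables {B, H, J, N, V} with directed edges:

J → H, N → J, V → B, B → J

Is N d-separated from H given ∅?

No

Only one path connects N and H:
Path 1: N → J → H
  J is a chain and J is not conditioned on — no node blocks this path, so it is active.
Since the path N → J → H is active, N and H are not d-separated given ∅.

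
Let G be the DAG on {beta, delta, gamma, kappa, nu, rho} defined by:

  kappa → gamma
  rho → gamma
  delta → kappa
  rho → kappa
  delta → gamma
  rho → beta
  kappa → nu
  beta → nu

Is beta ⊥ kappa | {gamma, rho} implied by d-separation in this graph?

We examine all 4 paths between beta and kappa:
Path 1: beta ← rho → gamma ← delta → kappa
  rho is a fork here and rho is conditioned on, so the path is blocked at rho.
Path 2: beta ← rho → gamma ← kappa
  rho is a fork here and rho is conditioned on, so the path is blocked at rho.
Path 3: beta ← rho → kappa
  rho is a fork here and rho is conditioned on, so the path is blocked at rho.
Path 4: beta → nu ← kappa
  nu is a collider here and neither nu nor any of its descendants is conditioned on, so the collider stays closed — the path is blocked at nu.
Every path is blocked, so beta and kappa are d-separated given {gamma, rho}.

Yes — beta and kappa are d-separated given {gamma, rho}.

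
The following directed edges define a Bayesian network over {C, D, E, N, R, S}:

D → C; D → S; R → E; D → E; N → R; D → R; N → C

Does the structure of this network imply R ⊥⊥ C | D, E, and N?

3 paths connect R and C; each must be blocked for d-separation to hold:
Path 1: R ← D → C
  D is a fork here and D is conditioned on, so the path is blocked at D.
Path 2: R ← N → C
  N is a fork here and N is conditioned on, so the path is blocked at N.
Path 3: R → E ← D → C
  D is a fork here and D is conditioned on, so the path is blocked at D.
Every path is blocked, so R and C are d-separated given {D, E, N}.

Yes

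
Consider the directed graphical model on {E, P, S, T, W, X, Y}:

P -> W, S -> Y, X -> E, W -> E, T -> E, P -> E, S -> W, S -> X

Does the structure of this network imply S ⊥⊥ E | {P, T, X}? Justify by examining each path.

No

We examine all 3 paths between S and E:
  1. S → X → E — X:chain[blocks] ⇒ blocked
  2. S → W ← P → E — W:collider[blocks]; P:fork[blocks] ⇒ blocked
  3. S → W → E — W:chain[open] ⇒ active
Because an active path exists, S and E are not d-separated.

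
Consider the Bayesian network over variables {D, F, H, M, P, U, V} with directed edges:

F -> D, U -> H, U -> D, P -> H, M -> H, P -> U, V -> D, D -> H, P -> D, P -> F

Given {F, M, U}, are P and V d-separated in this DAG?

Enumerating the 6 paths from P to V and testing each for blocking by {F, M, U}:
  1. P → U → H ← D ← V — U:chain[blocks]; H:collider[blocks]; D:chain[open] ⇒ blocked
  2. P → U → D ← V — U:chain[blocks]; D:collider[blocks] ⇒ blocked
  3. P → F → D ← V — F:chain[blocks]; D:collider[blocks] ⇒ blocked
  4. P → H ← U → D ← V — H:collider[blocks]; U:fork[blocks]; D:collider[blocks] ⇒ blocked
  5. P → H ← D ← V — H:collider[blocks]; D:chain[open] ⇒ blocked
  6. P → D ← V — D:collider[blocks] ⇒ blocked
Since every path is blocked, d-separation holds.

Yes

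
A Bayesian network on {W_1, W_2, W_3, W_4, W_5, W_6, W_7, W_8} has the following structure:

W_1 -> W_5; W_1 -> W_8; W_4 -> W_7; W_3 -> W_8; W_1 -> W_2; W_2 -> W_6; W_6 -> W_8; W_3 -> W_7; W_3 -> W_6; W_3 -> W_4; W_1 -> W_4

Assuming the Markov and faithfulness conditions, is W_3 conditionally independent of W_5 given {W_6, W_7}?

No

We examine all 6 paths between W_3 and W_5:
  1. W_3 → W_8 ← W_1 → W_5 — W_8:collider[blocks]; W_1:fork[open] ⇒ blocked
  2. W_3 → W_8 ← W_6 ← W_2 ← W_1 → W_5 — W_8:collider[blocks]; W_6:chain[blocks]; W_2:chain[open]; W_1:fork[open] ⇒ blocked
  3. W_3 → W_7 ← W_4 ← W_1 → W_5 — W_7:collider[open]; W_4:chain[open]; W_1:fork[open] ⇒ active
  4. W_3 → W_6 → W_8 ← W_1 → W_5 — W_6:chain[blocks]; W_8:collider[blocks]; W_1:fork[open] ⇒ blocked
  5. W_3 → W_6 ← W_2 ← W_1 → W_5 — W_6:collider[open]; W_2:chain[open]; W_1:fork[open] ⇒ active
  6. W_3 → W_4 ← W_1 → W_5 — W_4:collider[open]; W_1:fork[open] ⇒ active
Because an active path exists, W_3 and W_5 are not d-separated.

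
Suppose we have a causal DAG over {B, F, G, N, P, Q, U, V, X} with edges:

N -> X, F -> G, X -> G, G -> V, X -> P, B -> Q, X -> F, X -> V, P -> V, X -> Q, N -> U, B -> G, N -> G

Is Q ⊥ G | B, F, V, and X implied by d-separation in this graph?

We examine all 6 paths between Q and G:
  1. Q ← B → G — B:fork[blocks] ⇒ blocked
  2. Q ← X → G — X:fork[blocks] ⇒ blocked
  3. Q ← X ← N → G — X:chain[blocks]; N:fork[open] ⇒ blocked
  4. Q ← X → F → G — X:fork[blocks]; F:chain[blocks] ⇒ blocked
  5. Q ← X → V ← G — X:fork[blocks]; V:collider[open] ⇒ blocked
  6. Q ← X → P → V ← G — X:fork[blocks]; P:chain[open]; V:collider[open] ⇒ blocked
Since every path is blocked, d-separation holds.

Yes — Q and G are d-separated given {B, F, V, X}.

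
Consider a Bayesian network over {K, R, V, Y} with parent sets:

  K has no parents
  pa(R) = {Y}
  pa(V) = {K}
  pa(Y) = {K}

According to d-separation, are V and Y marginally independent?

No

Only one path connects V and Y:
Path 1: V ← K → Y
  K is a fork and K is not conditioned on — no node blocks this path, so it is active.
Because an active path exists, V and Y are not d-separated.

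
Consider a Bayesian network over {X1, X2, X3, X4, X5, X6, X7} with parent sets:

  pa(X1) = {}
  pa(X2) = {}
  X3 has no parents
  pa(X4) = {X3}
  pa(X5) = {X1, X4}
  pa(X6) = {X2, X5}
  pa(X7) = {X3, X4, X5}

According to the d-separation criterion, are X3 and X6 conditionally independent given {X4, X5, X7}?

We examine all 4 paths between X3 and X6:
Path 1: X3 → X7 ← X5 → X6
  X5 is a fork here and X5 is conditioned on, so the path is blocked at X5.
Path 2: X3 → X7 ← X4 → X5 → X6
  X4 is a fork here and X4 is conditioned on, so the path is blocked at X4.
Path 3: X3 → X4 → X7 ← X5 → X6
  X4 is a chain here and X4 is conditioned on, so the path is blocked at X4.
Path 4: X3 → X4 → X5 → X6
  X4 is a chain here and X4 is conditioned on, so the path is blocked at X4.
All paths are blocked; X3 ⊥ X6 | {X4, X5, X7} holds.

Yes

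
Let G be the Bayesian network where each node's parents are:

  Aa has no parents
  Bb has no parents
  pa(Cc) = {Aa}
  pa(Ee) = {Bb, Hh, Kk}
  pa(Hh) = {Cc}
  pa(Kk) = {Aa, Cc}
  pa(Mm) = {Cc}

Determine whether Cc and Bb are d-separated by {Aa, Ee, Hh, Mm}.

No

3 paths connect Cc and Bb; each must be blocked for d-separation to hold:
Path 1: Cc → Kk → Ee ← Bb
  Kk is a chain and Kk is not conditioned on; Ee is a collider and Ee is conditioned on, which opens it — no node blocks this path, so it is active.
Path 2: Cc → Hh → Ee ← Bb
  Hh is a chain here and Hh is conditioned on, so the path is blocked at Hh.
Path 3: Cc ← Aa → Kk → Ee ← Bb
  Aa is a fork here and Aa is conditioned on, so the path is blocked at Aa.
Since the path Cc → Kk → Ee ← Bb is active, Cc and Bb are not d-separated given {Aa, Ee, Hh, Mm}.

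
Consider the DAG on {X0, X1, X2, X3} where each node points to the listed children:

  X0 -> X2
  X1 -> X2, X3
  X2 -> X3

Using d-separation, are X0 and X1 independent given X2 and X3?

No

We examine all 2 paths between X0 and X1:
Path 1: X0 → X2 → X3 ← X1
  X2 is a chain here and X2 is conditioned on, so the path is blocked at X2.
Path 2: X0 → X2 ← X1
  X2 is a collider and X2 is conditioned on, which opens it — no node blocks this path, so it is active.
Because an active path exists, X0 and X1 are not d-separated.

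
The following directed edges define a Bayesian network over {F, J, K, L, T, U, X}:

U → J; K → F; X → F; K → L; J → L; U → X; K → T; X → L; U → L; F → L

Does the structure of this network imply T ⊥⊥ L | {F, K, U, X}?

We examine all 5 paths between T and L:
Path 1: T ← K → L
  K is a fork here and K is conditioned on, so the path is blocked at K.
Path 2: T ← K → F ← X → L
  K is a fork here and K is conditioned on, so the path is blocked at K.
Path 3: T ← K → F ← X ← U → J → L
  K is a fork here and K is conditioned on, so the path is blocked at K.
Path 4: T ← K → F ← X ← U → L
  K is a fork here and K is conditioned on, so the path is blocked at K.
Path 5: T ← K → F → L
  K is a fork here and K is conditioned on, so the path is blocked at K.
Every path is blocked, so T and L are d-separated given {F, K, U, X}.

Yes — T and L are d-separated given {F, K, U, X}.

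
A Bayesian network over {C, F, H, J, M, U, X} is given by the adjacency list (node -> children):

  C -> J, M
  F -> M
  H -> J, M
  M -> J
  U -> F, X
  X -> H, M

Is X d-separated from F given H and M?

No

Enumerating the 5 paths from X to F and testing each for blocking by {H, M}:
  1. X → M ← F — M:collider[open] ⇒ active
  2. X ← U → F — U:fork[open] ⇒ active
  3. X → H → M ← F — H:chain[blocks]; M:collider[open] ⇒ blocked
  4. X → H → J ← M ← F — H:chain[blocks]; J:collider[blocks]; M:chain[blocks] ⇒ blocked
  5. X → H → J ← C → M ← F — H:chain[blocks]; J:collider[blocks]; C:fork[open]; M:collider[open] ⇒ blocked
At least one path is unblocked, so d-separation fails.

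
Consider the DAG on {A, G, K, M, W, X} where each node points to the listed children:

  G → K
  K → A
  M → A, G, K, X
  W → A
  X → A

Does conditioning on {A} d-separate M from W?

There are 4 undirected paths between M and W; checking each against the conditioning set {A}:
Path 1: M → A ← W
  A is a collider and A is conditioned on, which opens it — no node blocks this path, so it is active.
Path 2: M → G → K → A ← W
  G is a chain and G is not conditioned on; K is a chain and K is not conditioned on; A is a collider and A is conditioned on, which opens it — no node blocks this path, so it is active.
Path 3: M → K → A ← W
  K is a chain and K is not conditioned on; A is a collider and A is conditioned on, which opens it — no node blocks this path, so it is active.
Path 4: M → X → A ← W
  X is a chain and X is not conditioned on; A is a collider and A is conditioned on, which opens it — no node blocks this path, so it is active.
Because an active path exists, M and W are not d-separated.

No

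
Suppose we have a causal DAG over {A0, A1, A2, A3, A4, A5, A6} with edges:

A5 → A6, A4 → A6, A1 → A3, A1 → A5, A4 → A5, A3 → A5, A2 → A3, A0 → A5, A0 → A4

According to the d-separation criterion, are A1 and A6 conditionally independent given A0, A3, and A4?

There are 6 undirected paths between A1 and A6; checking each against the conditioning set {A0, A3, A4}:
Path 1: A1 → A5 → A6
  A5 is a chain and A5 is not conditioned on — no node blocks this path, so it is active.
Path 2: A1 → A5 ← A4 → A6
  A5 is a collider here and neither A5 nor any of its descendants is conditioned on, so the collider stays closed — the path is blocked at A5.
Path 3: A1 → A5 ← A0 → A4 → A6
  A5 is a collider here and neither A5 nor any of its descendants is conditioned on, so the collider stays closed — the path is blocked at A5.
Path 4: A1 → A3 → A5 → A6
  A3 is a chain here and A3 is conditioned on, so the path is blocked at A3.
Path 5: A1 → A3 → A5 ← A4 → A6
  A3 is a chain here and A3 is conditioned on, so the path is blocked at A3.
Path 6: A1 → A3 → A5 ← A0 → A4 → A6
  A3 is a chain here and A3 is conditioned on, so the path is blocked at A3.
Since the path A1 → A5 → A6 is active, A1 and A6 are not d-separated given {A0, A3, A4}.

No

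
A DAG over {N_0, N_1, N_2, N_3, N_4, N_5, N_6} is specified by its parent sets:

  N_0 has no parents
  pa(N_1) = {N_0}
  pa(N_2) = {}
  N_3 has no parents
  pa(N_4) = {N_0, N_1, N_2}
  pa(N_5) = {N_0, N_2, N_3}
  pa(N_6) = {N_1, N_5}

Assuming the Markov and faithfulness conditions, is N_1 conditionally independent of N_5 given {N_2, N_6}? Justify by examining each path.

5 paths connect N_1 and N_5; each must be blocked for d-separation to hold:
Path 1: N_1 → N_4 ← N_2 → N_5
  N_4 is a collider here and neither N_4 nor any of its descendants is conditioned on, so the collider stays closed — the path is blocked at N_4.
Path 2: N_1 → N_4 ← N_0 → N_5
  N_4 is a collider here and neither N_4 nor any of its descendants is conditioned on, so the collider stays closed — the path is blocked at N_4.
Path 3: N_1 → N_6 ← N_5
  N_6 is a collider and N_6 is conditioned on, which opens it — no node blocks this path, so it is active.
Path 4: N_1 ← N_0 → N_4 ← N_2 → N_5
  N_4 is a collider here and neither N_4 nor any of its descendants is conditioned on, so the collider stays closed — the path is blocked at N_4.
Path 5: N_1 ← N_0 → N_5
  N_0 is a fork and N_0 is not conditioned on — no node blocks this path, so it is active.
Since the path N_1 → N_6 ← N_5 is active, N_1 and N_5 are not d-separated given {N_2, N_6}.

No — N_1 and N_5 are not d-separated given {N_2, N_6}.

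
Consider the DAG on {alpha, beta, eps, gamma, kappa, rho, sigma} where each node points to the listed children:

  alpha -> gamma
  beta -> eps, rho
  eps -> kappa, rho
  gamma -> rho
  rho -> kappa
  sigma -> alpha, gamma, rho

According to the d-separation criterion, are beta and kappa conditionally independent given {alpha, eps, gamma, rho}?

There are 4 undirected paths between beta and kappa; checking each against the conditioning set {alpha, eps, gamma, rho}:
  1. beta → rho ← eps → kappa — rho:collider[open]; eps:fork[blocks] ⇒ blocked
  2. beta → rho → kappa — rho:chain[blocks] ⇒ blocked
  3. beta → eps → rho → kappa — eps:chain[blocks]; rho:chain[blocks] ⇒ blocked
  4. beta → eps → kappa — eps:chain[blocks] ⇒ blocked
Every path is blocked, so beta and kappa are d-separated given {alpha, eps, gamma, rho}.

Yes — beta and kappa are d-separated given {alpha, eps, gamma, rho}.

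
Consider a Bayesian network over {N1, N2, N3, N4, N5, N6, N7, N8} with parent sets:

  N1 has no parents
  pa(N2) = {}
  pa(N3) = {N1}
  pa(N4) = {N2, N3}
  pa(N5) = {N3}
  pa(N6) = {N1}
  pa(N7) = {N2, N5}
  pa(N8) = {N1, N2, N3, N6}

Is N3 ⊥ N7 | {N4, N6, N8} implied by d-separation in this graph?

Enumerating the 5 paths from N3 to N7 and testing each for blocking by {N4, N6, N8}:
Path 1: N3 → N8 ← N2 → N7
  N8 is a collider and N8 is conditioned on, which opens it; N2 is a fork and N2 is not conditioned on — no node blocks this path, so it is active.
Path 2: N3 → N4 ← N2 → N7
  N4 is a collider and N4 is conditioned on, which opens it; N2 is a fork and N2 is not conditioned on — no node blocks this path, so it is active.
Path 3: N3 ← N1 → N6 → N8 ← N2 → N7
  N6 is a chain here and N6 is conditioned on, so the path is blocked at N6.
Path 4: N3 ← N1 → N8 ← N2 → N7
  N1 is a fork and N1 is not conditioned on; N8 is a collider and N8 is conditioned on, which opens it; N2 is a fork and N2 is not conditioned on — no node blocks this path, so it is active.
Path 5: N3 → N5 → N7
  N5 is a chain and N5 is not conditioned on — no node blocks this path, so it is active.
At least one path is unblocked, so d-separation fails.

No — N3 and N7 are not d-separated given {N4, N6, N8}.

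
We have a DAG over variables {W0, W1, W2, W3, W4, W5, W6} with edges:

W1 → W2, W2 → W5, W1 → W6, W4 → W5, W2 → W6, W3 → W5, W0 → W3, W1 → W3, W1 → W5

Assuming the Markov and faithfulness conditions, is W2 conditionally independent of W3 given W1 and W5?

No

Enumerating the 6 paths from W2 to W3 and testing each for blocking by {W1, W5}:
Path 1: W2 ← W1 → W3
  W1 is a fork here and W1 is conditioned on, so the path is blocked at W1.
Path 2: W2 ← W1 → W5 ← W3
  W1 is a fork here and W1 is conditioned on, so the path is blocked at W1.
Path 3: W2 → W5 ← W3
  W5 is a collider and W5 is conditioned on, which opens it — no node blocks this path, so it is active.
Path 4: W2 → W5 ← W1 → W3
  W1 is a fork here and W1 is conditioned on, so the path is blocked at W1.
Path 5: W2 → W6 ← W1 → W3
  W6 is a collider here and neither W6 nor any of its descendants is conditioned on, so the collider stays closed — the path is blocked at W6.
Path 6: W2 → W6 ← W1 → W5 ← W3
  W6 is a collider here and neither W6 nor any of its descendants is conditioned on, so the collider stays closed — the path is blocked at W6.
Because an active path exists, W2 and W3 are not d-separated.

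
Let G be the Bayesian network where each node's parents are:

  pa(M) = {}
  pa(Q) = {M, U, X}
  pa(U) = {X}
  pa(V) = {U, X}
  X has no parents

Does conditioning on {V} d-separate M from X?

Yes

We examine all 3 paths between M and X:
Path 1: M → Q ← X
  Q is a collider here and neither Q nor any of its descendants is conditioned on, so the collider stays closed — the path is blocked at Q.
Path 2: M → Q ← U ← X
  Q is a collider here and neither Q nor any of its descendants is conditioned on, so the collider stays closed — the path is blocked at Q.
Path 3: M → Q ← U → V ← X
  Q is a collider here and neither Q nor any of its descendants is conditioned on, so the collider stays closed — the path is blocked at Q.
Every path is blocked, so M and X are d-separated given {V}.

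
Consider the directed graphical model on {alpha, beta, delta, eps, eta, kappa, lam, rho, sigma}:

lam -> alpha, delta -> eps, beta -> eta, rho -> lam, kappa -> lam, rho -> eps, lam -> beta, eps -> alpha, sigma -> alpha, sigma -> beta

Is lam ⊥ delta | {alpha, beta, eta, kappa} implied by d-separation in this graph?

No — lam and delta are not d-separated given {alpha, beta, eta, kappa}.

We examine all 3 paths between lam and delta:
  1. lam ← rho → eps ← delta — rho:fork[open]; eps:collider[open] ⇒ active
  2. lam → alpha ← eps ← delta — alpha:collider[open]; eps:chain[open] ⇒ active
  3. lam → beta ← sigma → alpha ← eps ← delta — beta:collider[open]; sigma:fork[open]; alpha:collider[open]; eps:chain[open] ⇒ active
Since the path lam ← rho → eps ← delta is active, lam and delta are not d-separated given {alpha, beta, eta, kappa}.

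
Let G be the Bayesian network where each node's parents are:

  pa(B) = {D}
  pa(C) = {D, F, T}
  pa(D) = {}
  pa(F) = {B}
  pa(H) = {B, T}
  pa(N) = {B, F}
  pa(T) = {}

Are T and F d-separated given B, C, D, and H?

We examine all 6 paths between T and F:
Path 1: T → C ← D → B → N ← F
  D is a fork here and D is conditioned on, so the path is blocked at D.
Path 2: T → C ← D → B → F
  D is a fork here and D is conditioned on, so the path is blocked at D.
Path 3: T → C ← F
  C is a collider and C is conditioned on, which opens it — no node blocks this path, so it is active.
Path 4: T → H ← B ← D → C ← F
  B is a chain here and B is conditioned on, so the path is blocked at B.
Path 5: T → H ← B → N ← F
  B is a fork here and B is conditioned on, so the path is blocked at B.
Path 6: T → H ← B → F
  B is a fork here and B is conditioned on, so the path is blocked at B.
Because an active path exists, T and F are not d-separated.

No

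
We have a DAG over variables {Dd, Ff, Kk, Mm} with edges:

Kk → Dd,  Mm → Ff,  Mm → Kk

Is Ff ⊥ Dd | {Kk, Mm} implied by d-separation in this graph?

The only undirected path from Ff to Dd is:
  1. Ff ← Mm → Kk → Dd — Mm:fork[blocks]; Kk:chain[blocks] ⇒ blocked
All paths are blocked; Ff ⊥ Dd | {Kk, Mm} holds.

Yes — Ff and Dd are d-separated given {Kk, Mm}.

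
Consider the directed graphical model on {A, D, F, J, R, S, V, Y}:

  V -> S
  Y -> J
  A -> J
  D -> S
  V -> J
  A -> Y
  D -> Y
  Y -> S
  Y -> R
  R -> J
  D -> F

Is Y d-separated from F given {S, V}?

No — Y and F are not d-separated given {S, V}.

5 paths connect Y and F; each must be blocked for d-separation to hold:
Path 1: Y → J ← V → S ← D → F
  J is a collider here and neither J nor any of its descendants is conditioned on, so the collider stays closed — the path is blocked at J.
Path 2: Y ← A → J ← V → S ← D → F
  J is a collider here and neither J nor any of its descendants is conditioned on, so the collider stays closed — the path is blocked at J.
Path 3: Y → S ← D → F
  S is a collider and S is conditioned on, which opens it; D is a fork and D is not conditioned on — no node blocks this path, so it is active.
Path 4: Y → R → J ← V → S ← D → F
  J is a collider here and neither J nor any of its descendants is conditioned on, so the collider stays closed — the path is blocked at J.
Path 5: Y ← D → F
  D is a fork and D is not conditioned on — no node blocks this path, so it is active.
At least one path is unblocked, so d-separation fails.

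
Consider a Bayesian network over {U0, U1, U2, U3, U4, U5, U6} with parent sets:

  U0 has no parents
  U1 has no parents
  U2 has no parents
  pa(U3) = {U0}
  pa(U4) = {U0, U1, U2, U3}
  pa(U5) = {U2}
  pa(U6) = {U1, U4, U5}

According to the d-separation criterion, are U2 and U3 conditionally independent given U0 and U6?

No

There are 6 undirected paths between U2 and U3; checking each against the conditioning set {U0, U6}:
Path 1: U2 → U5 → U6 ← U4 ← U0 → U3
  U0 is a fork here and U0 is conditioned on, so the path is blocked at U0.
Path 2: U2 → U5 → U6 ← U4 ← U3
  U5 is a chain and U5 is not conditioned on; U6 is a collider and U6 is conditioned on, which opens it; U4 is a chain and U4 is not conditioned on — no node blocks this path, so it is active.
Path 3: U2 → U5 → U6 ← U1 → U4 ← U0 → U3
  U0 is a fork here and U0 is conditioned on, so the path is blocked at U0.
Path 4: U2 → U5 → U6 ← U1 → U4 ← U3
  U5 is a chain and U5 is not conditioned on; U6 is a collider and U6 is conditioned on, which opens it; U1 is a fork and U1 is not conditioned on; U4 is a collider and its descendant U6 is conditioned on, which opens it — no node blocks this path, so it is active.
Path 5: U2 → U4 ← U0 → U3
  U0 is a fork here and U0 is conditioned on, so the path is blocked at U0.
Path 6: U2 → U4 ← U3
  U4 is a collider and its descendant U6 is conditioned on, which opens it — no node blocks this path, so it is active.
Since the path U2 → U5 → U6 ← U4 ← U3 is active, U2 and U3 are not d-separated given {U0, U6}.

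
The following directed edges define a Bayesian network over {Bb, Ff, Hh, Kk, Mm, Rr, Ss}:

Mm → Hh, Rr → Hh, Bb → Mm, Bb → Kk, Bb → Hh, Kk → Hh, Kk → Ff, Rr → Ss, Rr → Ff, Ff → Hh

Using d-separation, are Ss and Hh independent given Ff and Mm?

No

5 paths connect Ss and Hh; each must be blocked for d-separation to hold:
Path 1: Ss ← Rr → Ff → Hh
  Ff is a chain here and Ff is conditioned on, so the path is blocked at Ff.
Path 2: Ss ← Rr → Ff ← Kk ← Bb → Mm → Hh
  Mm is a chain here and Mm is conditioned on, so the path is blocked at Mm.
Path 3: Ss ← Rr → Ff ← Kk ← Bb → Hh
  Rr is a fork and Rr is not conditioned on; Ff is a collider and Ff is conditioned on, which opens it; Kk is a chain and Kk is not conditioned on; Bb is a fork and Bb is not conditioned on — no node blocks this path, so it is active.
Path 4: Ss ← Rr → Ff ← Kk → Hh
  Rr is a fork and Rr is not conditioned on; Ff is a collider and Ff is conditioned on, which opens it; Kk is a fork and Kk is not conditioned on — no node blocks this path, so it is active.
Path 5: Ss ← Rr → Hh
  Rr is a fork and Rr is not conditioned on — no node blocks this path, so it is active.
At least one path is unblocked, so d-separation fails.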